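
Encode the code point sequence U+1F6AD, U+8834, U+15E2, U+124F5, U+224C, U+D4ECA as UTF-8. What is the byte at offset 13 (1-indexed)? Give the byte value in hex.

1-indexed offset 13 is 0-indexed offset 12.
U+1F6AD → 4-byte form F0 9F 9A AD at offsets 0–3.
U+8834 → 3-byte form E8 A0 B4 at offsets 4–6.
U+15E2 → 3-byte form E1 97 A2 at offsets 7–9.
U+124F5 → 4-byte form F0 92 93 B5 at offsets 10–13.
Offset 12 falls in char 4's range; it's byte 3 of F0 92 93 B5 = 0x93.

0x93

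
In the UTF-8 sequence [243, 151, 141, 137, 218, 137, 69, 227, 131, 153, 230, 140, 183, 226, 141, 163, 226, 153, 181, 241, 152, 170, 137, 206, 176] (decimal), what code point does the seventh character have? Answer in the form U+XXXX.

Offset 0: leading byte 0xF3 = 11110011 → 4-byte char #1 = F3 97 8D 89.
Offset 4: leading byte 0xDA = 11011010 → 2-byte char #2 = DA 89.
Offset 6: leading byte 0x45 = 01000101 → 1-byte char #3 = 45.
Offset 7: leading byte 0xE3 = 11100011 → 3-byte char #4 = E3 83 99.
Offset 10: leading byte 0xE6 = 11100110 → 3-byte char #5 = E6 8C B7.
Offset 13: leading byte 0xE2 = 11100010 → 3-byte char #6 = E2 8D A3.
Offset 16: leading byte 0xE2 = 11100010 → 3-byte char #7 = E2 99 B5.
Leading byte 0xE2 = 11100010 matches 1110xxxx → 3-byte sequence.
Byte 1: 0xE2 = 11100010, payload 0010 (4 bits).
Byte 2: 0x99 = 10011001 (10xxxxxx ✓), payload 011001.
Byte 3: 0xB5 = 10110101 (10xxxxxx ✓), payload 110101.
Concatenate: 0010011001110101 = 0x2675 (16 bits → U+2675).

U+2675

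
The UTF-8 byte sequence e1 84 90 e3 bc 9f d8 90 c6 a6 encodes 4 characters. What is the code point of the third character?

Offset 0: leading byte 0xE1 = 11100001 → 3-byte char #1 = E1 84 90.
Offset 3: leading byte 0xE3 = 11100011 → 3-byte char #2 = E3 BC 9F.
Offset 6: leading byte 0xD8 = 11011000 → 2-byte char #3 = D8 90.
Leading byte 0xD8 = 11011000 matches 110xxxxx → 2-byte sequence.
Byte 1: 0xD8 = 11011000, payload 11000 (5 bits).
Byte 2: 0x90 = 10010000 (10xxxxxx ✓), payload 010000.
Concatenate: 11000010000 = 0x610 (11 bits → U+0610).

U+0610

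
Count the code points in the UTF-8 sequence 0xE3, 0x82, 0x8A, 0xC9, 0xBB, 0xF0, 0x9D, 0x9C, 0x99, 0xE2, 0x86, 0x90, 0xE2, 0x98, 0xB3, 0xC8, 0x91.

Byte at offset 0: 0xE3 = 11100011 → 3-byte char (#1). Advance 3.
Byte at offset 3: 0xC9 = 11001001 → 2-byte char (#2). Advance 2.
Byte at offset 5: 0xF0 = 11110000 → 4-byte char (#3). Advance 4.
Byte at offset 9: 0xE2 = 11100010 → 3-byte char (#4). Advance 3.
Byte at offset 12: 0xE2 = 11100010 → 3-byte char (#5). Advance 3.
Byte at offset 15: 0xC8 = 11001000 → 2-byte char (#6). Advance 2.
Reached end at offset 17 after 6 code points.

6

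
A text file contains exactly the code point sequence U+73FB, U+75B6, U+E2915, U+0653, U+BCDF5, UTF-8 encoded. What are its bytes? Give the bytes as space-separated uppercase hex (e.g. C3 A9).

U+73FB: 3-byte form → E7 8F BB.
U+75B6: 3-byte form → E7 96 B6.
U+E2915: 4-byte form → F3 A2 A4 95.
U+0653: 2-byte form → D9 93.
U+BCDF5: 4-byte form → F2 BC B7 B5.
Concatenated (16 bytes): E7 8F BB E7 96 B6 F3 A2 A4 95 D9 93 F2 BC B7 B5.

E7 8F BB E7 96 B6 F3 A2 A4 95 D9 93 F2 BC B7 B5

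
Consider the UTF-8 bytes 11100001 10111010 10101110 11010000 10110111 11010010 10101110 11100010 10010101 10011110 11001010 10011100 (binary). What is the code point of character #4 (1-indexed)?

Offset 0: leading byte 0xE1 = 11100001 → 3-byte char #1 = E1 BA AE.
Offset 3: leading byte 0xD0 = 11010000 → 2-byte char #2 = D0 B7.
Offset 5: leading byte 0xD2 = 11010010 → 2-byte char #3 = D2 AE.
Offset 7: leading byte 0xE2 = 11100010 → 3-byte char #4 = E2 95 9E.
Leading byte 0xE2 = 11100010 matches 1110xxxx → 3-byte sequence.
Byte 1: 0xE2 = 11100010, payload 0010 (4 bits).
Byte 2: 0x95 = 10010101 (10xxxxxx ✓), payload 010101.
Byte 3: 0x9E = 10011110 (10xxxxxx ✓), payload 011110.
Concatenate: 0010010101011110 = 0x255E (16 bits → U+255E).

U+255E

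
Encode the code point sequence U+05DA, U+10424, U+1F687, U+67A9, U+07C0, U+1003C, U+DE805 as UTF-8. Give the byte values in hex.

D7 9A F0 90 90 A4 F0 9F 9A 87 E6 9E A9 DF 80 F0 90 80 BC F3 9E A0 85

U+05DA: 2-byte form → D7 9A.
U+10424: 4-byte form → F0 90 90 A4.
U+1F687: 4-byte form → F0 9F 9A 87.
U+67A9: 3-byte form → E6 9E A9.
U+07C0: 2-byte form → DF 80.
U+1003C: 4-byte form → F0 90 80 BC.
U+DE805: 4-byte form → F3 9E A0 85.
Concatenated (23 bytes): D7 9A F0 90 90 A4 F0 9F 9A 87 E6 9E A9 DF 80 F0 90 80 BC F3 9E A0 85.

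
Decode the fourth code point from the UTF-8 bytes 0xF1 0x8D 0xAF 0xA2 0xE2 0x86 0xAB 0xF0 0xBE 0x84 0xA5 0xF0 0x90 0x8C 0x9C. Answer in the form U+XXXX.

U+1031C

Offset 0: leading byte 0xF1 = 11110001 → 4-byte char #1 = F1 8D AF A2.
Offset 4: leading byte 0xE2 = 11100010 → 3-byte char #2 = E2 86 AB.
Offset 7: leading byte 0xF0 = 11110000 → 4-byte char #3 = F0 BE 84 A5.
Offset 11: leading byte 0xF0 = 11110000 → 4-byte char #4 = F0 90 8C 9C.
Leading byte 0xF0 = 11110000 matches 11110xxx → 4-byte sequence.
Byte 1: 0xF0 = 11110000, payload 000 (3 bits).
Byte 2: 0x90 = 10010000 (10xxxxxx ✓), payload 010000.
Byte 3: 0x8C = 10001100 (10xxxxxx ✓), payload 001100.
Byte 4: 0x9C = 10011100 (10xxxxxx ✓), payload 011100.
Concatenate: 000010000001100011100 = 0x1031C (21 bits → U+1031C).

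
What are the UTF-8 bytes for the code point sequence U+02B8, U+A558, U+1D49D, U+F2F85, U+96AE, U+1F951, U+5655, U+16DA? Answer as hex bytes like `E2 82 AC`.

U+02B8: 2-byte form → CA B8.
U+A558: 3-byte form → EA 95 98.
U+1D49D: 4-byte form → F0 9D 92 9D.
U+F2F85: 4-byte form → F3 B2 BE 85.
U+96AE: 3-byte form → E9 9A AE.
U+1F951: 4-byte form → F0 9F A5 91.
U+5655: 3-byte form → E5 99 95.
U+16DA: 3-byte form → E1 9B 9A.
Concatenated (26 bytes): CA B8 EA 95 98 F0 9D 92 9D F3 B2 BE 85 E9 9A AE F0 9F A5 91 E5 99 95 E1 9B 9A.

CA B8 EA 95 98 F0 9D 92 9D F3 B2 BE 85 E9 9A AE F0 9F A5 91 E5 99 95 E1 9B 9A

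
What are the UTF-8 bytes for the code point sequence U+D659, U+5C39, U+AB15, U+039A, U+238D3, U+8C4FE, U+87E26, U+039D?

ED 99 99 E5 B0 B9 EA AC 95 CE 9A F0 A3 A3 93 F2 8C 93 BE F2 87 B8 A6 CE 9D

U+D659: 3-byte form → ED 99 99.
U+5C39: 3-byte form → E5 B0 B9.
U+AB15: 3-byte form → EA AC 95.
U+039A: 2-byte form → CE 9A.
U+238D3: 4-byte form → F0 A3 A3 93.
U+8C4FE: 4-byte form → F2 8C 93 BE.
U+87E26: 4-byte form → F2 87 B8 A6.
U+039D: 2-byte form → CE 9D.
Concatenated (25 bytes): ED 99 99 E5 B0 B9 EA AC 95 CE 9A F0 A3 A3 93 F2 8C 93 BE F2 87 B8 A6 CE 9D.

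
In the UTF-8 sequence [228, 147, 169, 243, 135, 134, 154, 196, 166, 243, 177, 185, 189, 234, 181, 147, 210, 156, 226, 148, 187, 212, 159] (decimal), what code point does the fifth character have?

U+AD53

Offset 0: leading byte 0xE4 = 11100100 → 3-byte char #1 = E4 93 A9.
Offset 3: leading byte 0xF3 = 11110011 → 4-byte char #2 = F3 87 86 9A.
Offset 7: leading byte 0xC4 = 11000100 → 2-byte char #3 = C4 A6.
Offset 9: leading byte 0xF3 = 11110011 → 4-byte char #4 = F3 B1 B9 BD.
Offset 13: leading byte 0xEA = 11101010 → 3-byte char #5 = EA B5 93.
Leading byte 0xEA = 11101010 matches 1110xxxx → 3-byte sequence.
Byte 1: 0xEA = 11101010, payload 1010 (4 bits).
Byte 2: 0xB5 = 10110101 (10xxxxxx ✓), payload 110101.
Byte 3: 0x93 = 10010011 (10xxxxxx ✓), payload 010011.
Concatenate: 1010110101010011 = 0xAD53 (16 bits → U+AD53).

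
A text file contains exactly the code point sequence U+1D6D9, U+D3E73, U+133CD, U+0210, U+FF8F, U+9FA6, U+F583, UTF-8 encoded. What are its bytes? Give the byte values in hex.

F0 9D 9B 99 F3 93 B9 B3 F0 93 8F 8D C8 90 EF BE 8F E9 BE A6 EF 96 83

U+1D6D9: 4-byte form → F0 9D 9B 99.
U+D3E73: 4-byte form → F3 93 B9 B3.
U+133CD: 4-byte form → F0 93 8F 8D.
U+0210: 2-byte form → C8 90.
U+FF8F: 3-byte form → EF BE 8F.
U+9FA6: 3-byte form → E9 BE A6.
U+F583: 3-byte form → EF 96 83.
Concatenated (23 bytes): F0 9D 9B 99 F3 93 B9 B3 F0 93 8F 8D C8 90 EF BE 8F E9 BE A6 EF 96 83.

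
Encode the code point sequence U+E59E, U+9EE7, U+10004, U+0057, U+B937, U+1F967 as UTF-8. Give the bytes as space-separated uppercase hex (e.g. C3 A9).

EE 96 9E E9 BB A7 F0 90 80 84 57 EB A4 B7 F0 9F A5 A7

U+E59E: 3-byte form → EE 96 9E.
U+9EE7: 3-byte form → E9 BB A7.
U+10004: 4-byte form → F0 90 80 84.
U+0057: 1-byte form → 57.
U+B937: 3-byte form → EB A4 B7.
U+1F967: 4-byte form → F0 9F A5 A7.
Concatenated (18 bytes): EE 96 9E E9 BB A7 F0 90 80 84 57 EB A4 B7 F0 9F A5 A7.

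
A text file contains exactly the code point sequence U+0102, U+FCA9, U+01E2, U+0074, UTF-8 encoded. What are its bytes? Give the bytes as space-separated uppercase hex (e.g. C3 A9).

U+0102: 2-byte form → C4 82.
U+FCA9: 3-byte form → EF B2 A9.
U+01E2: 2-byte form → C7 A2.
U+0074: 1-byte form → 74.
Concatenated (8 bytes): C4 82 EF B2 A9 C7 A2 74.

C4 82 EF B2 A9 C7 A2 74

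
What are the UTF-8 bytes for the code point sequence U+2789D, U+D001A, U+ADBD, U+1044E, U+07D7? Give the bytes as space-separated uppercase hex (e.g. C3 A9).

U+2789D: 4-byte form → F0 A7 A2 9D.
U+D001A: 4-byte form → F3 90 80 9A.
U+ADBD: 3-byte form → EA B6 BD.
U+1044E: 4-byte form → F0 90 91 8E.
U+07D7: 2-byte form → DF 97.
Concatenated (17 bytes): F0 A7 A2 9D F3 90 80 9A EA B6 BD F0 90 91 8E DF 97.

F0 A7 A2 9D F3 90 80 9A EA B6 BD F0 90 91 8E DF 97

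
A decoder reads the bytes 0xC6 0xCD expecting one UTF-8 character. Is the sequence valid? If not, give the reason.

invalid (non-continuation byte where continuation expected)

Leading byte 0xC6 = 11000110 → 2-byte form.
Byte 2 is 0xCD = 11001101, which is not 10xxxxxx — expected a continuation byte.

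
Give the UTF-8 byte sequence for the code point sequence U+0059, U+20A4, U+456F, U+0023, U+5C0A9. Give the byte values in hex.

59 E2 82 A4 E4 95 AF 23 F1 9C 82 A9

U+0059: 1-byte form → 59.
U+20A4: 3-byte form → E2 82 A4.
U+456F: 3-byte form → E4 95 AF.
U+0023: 1-byte form → 23.
U+5C0A9: 4-byte form → F1 9C 82 A9.
Concatenated (12 bytes): 59 E2 82 A4 E4 95 AF 23 F1 9C 82 A9.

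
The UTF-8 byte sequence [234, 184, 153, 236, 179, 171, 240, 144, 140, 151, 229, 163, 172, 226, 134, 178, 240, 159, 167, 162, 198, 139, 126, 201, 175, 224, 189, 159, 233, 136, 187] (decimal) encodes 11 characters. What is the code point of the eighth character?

U+007E

Offset 0: leading byte 0xEA = 11101010 → 3-byte char #1 = EA B8 99.
Offset 3: leading byte 0xEC = 11101100 → 3-byte char #2 = EC B3 AB.
Offset 6: leading byte 0xF0 = 11110000 → 4-byte char #3 = F0 90 8C 97.
Offset 10: leading byte 0xE5 = 11100101 → 3-byte char #4 = E5 A3 AC.
Offset 13: leading byte 0xE2 = 11100010 → 3-byte char #5 = E2 86 B2.
Offset 16: leading byte 0xF0 = 11110000 → 4-byte char #6 = F0 9F A7 A2.
Offset 20: leading byte 0xC6 = 11000110 → 2-byte char #7 = C6 8B.
Offset 22: leading byte 0x7E = 01111110 → 1-byte char #8 = 7E.
Leading byte 0x7E = 01111110 matches 0xxxxxxx → 1-byte sequence.
Byte 1: 0x7E = 01111110, payload 1111110 (7 bits).
Concatenate: 1111110 = 0x7E (7 bits → U+007E).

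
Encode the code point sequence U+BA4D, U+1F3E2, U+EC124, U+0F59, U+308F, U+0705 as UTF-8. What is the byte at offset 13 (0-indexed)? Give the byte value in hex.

0x99

U+BA4D → 3-byte form EB A9 8D at offsets 0–2.
U+1F3E2 → 4-byte form F0 9F 8F A2 at offsets 3–6.
U+EC124 → 4-byte form F3 AC 84 A4 at offsets 7–10.
U+0F59 → 3-byte form E0 BD 99 at offsets 11–13.
Offset 13 falls in char 4's range; it's byte 3 of E0 BD 99 = 0x99.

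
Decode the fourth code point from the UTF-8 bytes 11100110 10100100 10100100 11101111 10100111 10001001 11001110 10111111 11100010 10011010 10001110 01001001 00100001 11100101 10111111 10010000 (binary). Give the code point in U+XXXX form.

Offset 0: leading byte 0xE6 = 11100110 → 3-byte char #1 = E6 A4 A4.
Offset 3: leading byte 0xEF = 11101111 → 3-byte char #2 = EF A7 89.
Offset 6: leading byte 0xCE = 11001110 → 2-byte char #3 = CE BF.
Offset 8: leading byte 0xE2 = 11100010 → 3-byte char #4 = E2 9A 8E.
Leading byte 0xE2 = 11100010 matches 1110xxxx → 3-byte sequence.
Byte 1: 0xE2 = 11100010, payload 0010 (4 bits).
Byte 2: 0x9A = 10011010 (10xxxxxx ✓), payload 011010.
Byte 3: 0x8E = 10001110 (10xxxxxx ✓), payload 001110.
Concatenate: 0010011010001110 = 0x268E (16 bits → U+268E).

U+268E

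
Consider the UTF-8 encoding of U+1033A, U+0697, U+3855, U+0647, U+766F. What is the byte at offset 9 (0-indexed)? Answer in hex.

U+1033A → 4-byte form F0 90 8C BA at offsets 0–3.
U+0697 → 2-byte form DA 97 at offsets 4–5.
U+3855 → 3-byte form E3 A1 95 at offsets 6–8.
U+0647 → 2-byte form D9 87 at offsets 9–10.
Offset 9 falls in char 4's range; it's byte 1 of D9 87 = 0xD9.

0xD9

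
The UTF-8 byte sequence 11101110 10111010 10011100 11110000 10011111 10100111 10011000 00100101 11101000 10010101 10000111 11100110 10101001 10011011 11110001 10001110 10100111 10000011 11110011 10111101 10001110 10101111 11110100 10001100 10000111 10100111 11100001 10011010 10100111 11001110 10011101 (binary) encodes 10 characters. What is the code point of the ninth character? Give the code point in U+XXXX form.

Offset 0: leading byte 0xEE = 11101110 → 3-byte char #1 = EE BA 9C.
Offset 3: leading byte 0xF0 = 11110000 → 4-byte char #2 = F0 9F A7 98.
Offset 7: leading byte 0x25 = 00100101 → 1-byte char #3 = 25.
Offset 8: leading byte 0xE8 = 11101000 → 3-byte char #4 = E8 95 87.
Offset 11: leading byte 0xE6 = 11100110 → 3-byte char #5 = E6 A9 9B.
Offset 14: leading byte 0xF1 = 11110001 → 4-byte char #6 = F1 8E A7 83.
Offset 18: leading byte 0xF3 = 11110011 → 4-byte char #7 = F3 BD 8E AF.
Offset 22: leading byte 0xF4 = 11110100 → 4-byte char #8 = F4 8C 87 A7.
Offset 26: leading byte 0xE1 = 11100001 → 3-byte char #9 = E1 9A A7.
Leading byte 0xE1 = 11100001 matches 1110xxxx → 3-byte sequence.
Byte 1: 0xE1 = 11100001, payload 0001 (4 bits).
Byte 2: 0x9A = 10011010 (10xxxxxx ✓), payload 011010.
Byte 3: 0xA7 = 10100111 (10xxxxxx ✓), payload 100111.
Concatenate: 0001011010100111 = 0x16A7 (16 bits → U+16A7).

U+16A7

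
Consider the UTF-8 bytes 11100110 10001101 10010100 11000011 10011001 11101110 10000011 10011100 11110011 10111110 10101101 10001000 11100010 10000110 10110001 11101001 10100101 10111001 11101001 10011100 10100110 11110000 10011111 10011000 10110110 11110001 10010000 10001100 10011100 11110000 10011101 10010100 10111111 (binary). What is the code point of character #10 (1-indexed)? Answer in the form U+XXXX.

Offset 0: leading byte 0xE6 = 11100110 → 3-byte char #1 = E6 8D 94.
Offset 3: leading byte 0xC3 = 11000011 → 2-byte char #2 = C3 99.
Offset 5: leading byte 0xEE = 11101110 → 3-byte char #3 = EE 83 9C.
Offset 8: leading byte 0xF3 = 11110011 → 4-byte char #4 = F3 BE AD 88.
Offset 12: leading byte 0xE2 = 11100010 → 3-byte char #5 = E2 86 B1.
Offset 15: leading byte 0xE9 = 11101001 → 3-byte char #6 = E9 A5 B9.
Offset 18: leading byte 0xE9 = 11101001 → 3-byte char #7 = E9 9C A6.
Offset 21: leading byte 0xF0 = 11110000 → 4-byte char #8 = F0 9F 98 B6.
Offset 25: leading byte 0xF1 = 11110001 → 4-byte char #9 = F1 90 8C 9C.
Offset 29: leading byte 0xF0 = 11110000 → 4-byte char #10 = F0 9D 94 BF.
Leading byte 0xF0 = 11110000 matches 11110xxx → 4-byte sequence.
Byte 1: 0xF0 = 11110000, payload 000 (3 bits).
Byte 2: 0x9D = 10011101 (10xxxxxx ✓), payload 011101.
Byte 3: 0x94 = 10010100 (10xxxxxx ✓), payload 010100.
Byte 4: 0xBF = 10111111 (10xxxxxx ✓), payload 111111.
Concatenate: 000011101010100111111 = 0x1D53F (21 bits → U+1D53F).

U+1D53F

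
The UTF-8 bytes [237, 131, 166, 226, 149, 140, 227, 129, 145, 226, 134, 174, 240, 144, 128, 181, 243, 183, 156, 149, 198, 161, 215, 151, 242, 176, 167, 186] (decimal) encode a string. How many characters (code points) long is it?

9

Byte at offset 0: 0xED = 11101101 → 3-byte char (#1). Advance 3.
Byte at offset 3: 0xE2 = 11100010 → 3-byte char (#2). Advance 3.
Byte at offset 6: 0xE3 = 11100011 → 3-byte char (#3). Advance 3.
Byte at offset 9: 0xE2 = 11100010 → 3-byte char (#4). Advance 3.
Byte at offset 12: 0xF0 = 11110000 → 4-byte char (#5). Advance 4.
Byte at offset 16: 0xF3 = 11110011 → 4-byte char (#6). Advance 4.
Byte at offset 20: 0xC6 = 11000110 → 2-byte char (#7). Advance 2.
Byte at offset 22: 0xD7 = 11010111 → 2-byte char (#8). Advance 2.
Byte at offset 24: 0xF2 = 11110010 → 4-byte char (#9). Advance 4.
Reached end at offset 28 after 9 code points.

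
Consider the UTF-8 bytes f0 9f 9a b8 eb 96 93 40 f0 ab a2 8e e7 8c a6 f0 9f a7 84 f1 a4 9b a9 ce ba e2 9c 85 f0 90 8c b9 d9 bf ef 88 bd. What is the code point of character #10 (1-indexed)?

Offset 0: leading byte 0xF0 = 11110000 → 4-byte char #1 = F0 9F 9A B8.
Offset 4: leading byte 0xEB = 11101011 → 3-byte char #2 = EB 96 93.
Offset 7: leading byte 0x40 = 01000000 → 1-byte char #3 = 40.
Offset 8: leading byte 0xF0 = 11110000 → 4-byte char #4 = F0 AB A2 8E.
Offset 12: leading byte 0xE7 = 11100111 → 3-byte char #5 = E7 8C A6.
Offset 15: leading byte 0xF0 = 11110000 → 4-byte char #6 = F0 9F A7 84.
Offset 19: leading byte 0xF1 = 11110001 → 4-byte char #7 = F1 A4 9B A9.
Offset 23: leading byte 0xCE = 11001110 → 2-byte char #8 = CE BA.
Offset 25: leading byte 0xE2 = 11100010 → 3-byte char #9 = E2 9C 85.
Offset 28: leading byte 0xF0 = 11110000 → 4-byte char #10 = F0 90 8C B9.
Leading byte 0xF0 = 11110000 matches 11110xxx → 4-byte sequence.
Byte 1: 0xF0 = 11110000, payload 000 (3 bits).
Byte 2: 0x90 = 10010000 (10xxxxxx ✓), payload 010000.
Byte 3: 0x8C = 10001100 (10xxxxxx ✓), payload 001100.
Byte 4: 0xB9 = 10111001 (10xxxxxx ✓), payload 111001.
Concatenate: 000010000001100111001 = 0x10339 (21 bits → U+10339).

U+10339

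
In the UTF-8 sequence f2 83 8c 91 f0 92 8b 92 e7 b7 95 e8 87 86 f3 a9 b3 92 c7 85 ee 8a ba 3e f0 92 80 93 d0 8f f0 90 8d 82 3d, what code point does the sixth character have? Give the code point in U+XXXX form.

U+01C5

Offset 0: leading byte 0xF2 = 11110010 → 4-byte char #1 = F2 83 8C 91.
Offset 4: leading byte 0xF0 = 11110000 → 4-byte char #2 = F0 92 8B 92.
Offset 8: leading byte 0xE7 = 11100111 → 3-byte char #3 = E7 B7 95.
Offset 11: leading byte 0xE8 = 11101000 → 3-byte char #4 = E8 87 86.
Offset 14: leading byte 0xF3 = 11110011 → 4-byte char #5 = F3 A9 B3 92.
Offset 18: leading byte 0xC7 = 11000111 → 2-byte char #6 = C7 85.
Leading byte 0xC7 = 11000111 matches 110xxxxx → 2-byte sequence.
Byte 1: 0xC7 = 11000111, payload 00111 (5 bits).
Byte 2: 0x85 = 10000101 (10xxxxxx ✓), payload 000101.
Concatenate: 00111000101 = 0x1C5 (11 bits → U+01C5).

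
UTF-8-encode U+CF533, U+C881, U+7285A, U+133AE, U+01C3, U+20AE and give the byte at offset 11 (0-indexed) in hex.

U+CF533 → 4-byte form F3 8F 94 B3 at offsets 0–3.
U+C881 → 3-byte form EC A2 81 at offsets 4–6.
U+7285A → 4-byte form F1 B2 A1 9A at offsets 7–10.
U+133AE → 4-byte form F0 93 8E AE at offsets 11–14.
Offset 11 falls in char 4's range; it's byte 1 of F0 93 8E AE = 0xF0.

0xF0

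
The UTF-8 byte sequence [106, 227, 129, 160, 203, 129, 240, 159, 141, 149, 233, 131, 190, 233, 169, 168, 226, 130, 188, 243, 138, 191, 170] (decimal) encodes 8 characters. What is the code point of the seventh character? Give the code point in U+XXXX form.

U+20BC

Offset 0: leading byte 0x6A = 01101010 → 1-byte char #1 = 6A.
Offset 1: leading byte 0xE3 = 11100011 → 3-byte char #2 = E3 81 A0.
Offset 4: leading byte 0xCB = 11001011 → 2-byte char #3 = CB 81.
Offset 6: leading byte 0xF0 = 11110000 → 4-byte char #4 = F0 9F 8D 95.
Offset 10: leading byte 0xE9 = 11101001 → 3-byte char #5 = E9 83 BE.
Offset 13: leading byte 0xE9 = 11101001 → 3-byte char #6 = E9 A9 A8.
Offset 16: leading byte 0xE2 = 11100010 → 3-byte char #7 = E2 82 BC.
Leading byte 0xE2 = 11100010 matches 1110xxxx → 3-byte sequence.
Byte 1: 0xE2 = 11100010, payload 0010 (4 bits).
Byte 2: 0x82 = 10000010 (10xxxxxx ✓), payload 000010.
Byte 3: 0xBC = 10111100 (10xxxxxx ✓), payload 111100.
Concatenate: 0010000010111100 = 0x20BC (16 bits → U+20BC).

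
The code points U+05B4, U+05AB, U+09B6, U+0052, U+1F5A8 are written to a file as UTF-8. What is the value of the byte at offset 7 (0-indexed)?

U+05B4 → 2-byte form D6 B4 at offsets 0–1.
U+05AB → 2-byte form D6 AB at offsets 2–3.
U+09B6 → 3-byte form E0 A6 B6 at offsets 4–6.
U+0052 → 1-byte form 52 at offsets 7–7.
Offset 7 falls in char 4's range; it's byte 1 of 52 = 0x52.

0x52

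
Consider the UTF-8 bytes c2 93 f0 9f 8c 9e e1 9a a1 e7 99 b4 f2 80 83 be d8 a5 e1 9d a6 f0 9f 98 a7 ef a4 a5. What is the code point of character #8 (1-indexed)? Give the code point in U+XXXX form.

U+1F627

Offset 0: leading byte 0xC2 = 11000010 → 2-byte char #1 = C2 93.
Offset 2: leading byte 0xF0 = 11110000 → 4-byte char #2 = F0 9F 8C 9E.
Offset 6: leading byte 0xE1 = 11100001 → 3-byte char #3 = E1 9A A1.
Offset 9: leading byte 0xE7 = 11100111 → 3-byte char #4 = E7 99 B4.
Offset 12: leading byte 0xF2 = 11110010 → 4-byte char #5 = F2 80 83 BE.
Offset 16: leading byte 0xD8 = 11011000 → 2-byte char #6 = D8 A5.
Offset 18: leading byte 0xE1 = 11100001 → 3-byte char #7 = E1 9D A6.
Offset 21: leading byte 0xF0 = 11110000 → 4-byte char #8 = F0 9F 98 A7.
Leading byte 0xF0 = 11110000 matches 11110xxx → 4-byte sequence.
Byte 1: 0xF0 = 11110000, payload 000 (3 bits).
Byte 2: 0x9F = 10011111 (10xxxxxx ✓), payload 011111.
Byte 3: 0x98 = 10011000 (10xxxxxx ✓), payload 011000.
Byte 4: 0xA7 = 10100111 (10xxxxxx ✓), payload 100111.
Concatenate: 000011111011000100111 = 0x1F627 (21 bits → U+1F627).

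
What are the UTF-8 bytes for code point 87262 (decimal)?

U+154DE = 0x154DE = 87262 decimal. In range U+10000–U+10FFFF → 4-byte form: 11110xxx 10xxxxxx 10xxxxxx 10xxxxxx.
Binary (21 bits): 000010101010011011110.
Split 3+6+6+6: 000 | 010101 | 010011 | 011110.
Byte 1: 11110000 = 0xF0.
Byte 2: 10010101 = 0x95.
Byte 3: 10010011 = 0x93.
Byte 4: 10011110 = 0x9E.

F0 95 93 9E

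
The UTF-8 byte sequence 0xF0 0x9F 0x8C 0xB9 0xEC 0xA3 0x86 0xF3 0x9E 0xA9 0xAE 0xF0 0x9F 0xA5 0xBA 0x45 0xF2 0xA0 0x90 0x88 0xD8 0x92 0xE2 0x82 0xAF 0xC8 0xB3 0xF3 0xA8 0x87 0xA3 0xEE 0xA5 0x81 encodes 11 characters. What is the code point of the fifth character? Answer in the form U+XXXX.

U+0045

Offset 0: leading byte 0xF0 = 11110000 → 4-byte char #1 = F0 9F 8C B9.
Offset 4: leading byte 0xEC = 11101100 → 3-byte char #2 = EC A3 86.
Offset 7: leading byte 0xF3 = 11110011 → 4-byte char #3 = F3 9E A9 AE.
Offset 11: leading byte 0xF0 = 11110000 → 4-byte char #4 = F0 9F A5 BA.
Offset 15: leading byte 0x45 = 01000101 → 1-byte char #5 = 45.
Leading byte 0x45 = 01000101 matches 0xxxxxxx → 1-byte sequence.
Byte 1: 0x45 = 01000101, payload 1000101 (7 bits).
Concatenate: 1000101 = 0x45 (7 bits → U+0045).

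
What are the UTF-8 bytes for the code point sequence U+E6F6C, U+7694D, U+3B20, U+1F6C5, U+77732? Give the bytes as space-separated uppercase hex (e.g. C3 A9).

F3 A6 BD AC F1 B6 A5 8D E3 AC A0 F0 9F 9B 85 F1 B7 9C B2

U+E6F6C: 4-byte form → F3 A6 BD AC.
U+7694D: 4-byte form → F1 B6 A5 8D.
U+3B20: 3-byte form → E3 AC A0.
U+1F6C5: 4-byte form → F0 9F 9B 85.
U+77732: 4-byte form → F1 B7 9C B2.
Concatenated (19 bytes): F3 A6 BD AC F1 B6 A5 8D E3 AC A0 F0 9F 9B 85 F1 B7 9C B2.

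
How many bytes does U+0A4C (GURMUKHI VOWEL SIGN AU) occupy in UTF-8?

U+0A4C = 0xA4C. UTF-8 uses 1 byte below 0x80, 2 below 0x800, 3 below 0x10000, 4 up to 0x10FFFF. 0xA4C is in U+0800–U+FFFF → 3 bytes.

3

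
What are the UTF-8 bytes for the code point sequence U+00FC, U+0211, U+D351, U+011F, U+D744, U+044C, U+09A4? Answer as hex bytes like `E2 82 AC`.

U+00FC: 2-byte form → C3 BC.
U+0211: 2-byte form → C8 91.
U+D351: 3-byte form → ED 8D 91.
U+011F: 2-byte form → C4 9F.
U+D744: 3-byte form → ED 9D 84.
U+044C: 2-byte form → D1 8C.
U+09A4: 3-byte form → E0 A6 A4.
Concatenated (17 bytes): C3 BC C8 91 ED 8D 91 C4 9F ED 9D 84 D1 8C E0 A6 A4.

C3 BC C8 91 ED 8D 91 C4 9F ED 9D 84 D1 8C E0 A6 A4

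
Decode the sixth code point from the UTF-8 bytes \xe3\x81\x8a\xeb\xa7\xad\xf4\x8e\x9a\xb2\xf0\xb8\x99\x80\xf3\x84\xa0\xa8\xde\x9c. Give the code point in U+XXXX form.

Offset 0: leading byte 0xE3 = 11100011 → 3-byte char #1 = E3 81 8A.
Offset 3: leading byte 0xEB = 11101011 → 3-byte char #2 = EB A7 AD.
Offset 6: leading byte 0xF4 = 11110100 → 4-byte char #3 = F4 8E 9A B2.
Offset 10: leading byte 0xF0 = 11110000 → 4-byte char #4 = F0 B8 99 80.
Offset 14: leading byte 0xF3 = 11110011 → 4-byte char #5 = F3 84 A0 A8.
Offset 18: leading byte 0xDE = 11011110 → 2-byte char #6 = DE 9C.
Leading byte 0xDE = 11011110 matches 110xxxxx → 2-byte sequence.
Byte 1: 0xDE = 11011110, payload 11110 (5 bits).
Byte 2: 0x9C = 10011100 (10xxxxxx ✓), payload 011100.
Concatenate: 11110011100 = 0x79C (11 bits → U+079C).

U+079C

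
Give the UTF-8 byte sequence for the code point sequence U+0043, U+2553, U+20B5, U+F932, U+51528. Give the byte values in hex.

43 E2 95 93 E2 82 B5 EF A4 B2 F1 91 94 A8

U+0043: 1-byte form → 43.
U+2553: 3-byte form → E2 95 93.
U+20B5: 3-byte form → E2 82 B5.
U+F932: 3-byte form → EF A4 B2.
U+51528: 4-byte form → F1 91 94 A8.
Concatenated (14 bytes): 43 E2 95 93 E2 82 B5 EF A4 B2 F1 91 94 A8.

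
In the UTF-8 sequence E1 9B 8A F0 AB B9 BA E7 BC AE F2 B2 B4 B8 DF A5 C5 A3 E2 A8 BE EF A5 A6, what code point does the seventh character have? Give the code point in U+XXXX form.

U+2A3E

Offset 0: leading byte 0xE1 = 11100001 → 3-byte char #1 = E1 9B 8A.
Offset 3: leading byte 0xF0 = 11110000 → 4-byte char #2 = F0 AB B9 BA.
Offset 7: leading byte 0xE7 = 11100111 → 3-byte char #3 = E7 BC AE.
Offset 10: leading byte 0xF2 = 11110010 → 4-byte char #4 = F2 B2 B4 B8.
Offset 14: leading byte 0xDF = 11011111 → 2-byte char #5 = DF A5.
Offset 16: leading byte 0xC5 = 11000101 → 2-byte char #6 = C5 A3.
Offset 18: leading byte 0xE2 = 11100010 → 3-byte char #7 = E2 A8 BE.
Leading byte 0xE2 = 11100010 matches 1110xxxx → 3-byte sequence.
Byte 1: 0xE2 = 11100010, payload 0010 (4 bits).
Byte 2: 0xA8 = 10101000 (10xxxxxx ✓), payload 101000.
Byte 3: 0xBE = 10111110 (10xxxxxx ✓), payload 111110.
Concatenate: 0010101000111110 = 0x2A3E (16 bits → U+2A3E).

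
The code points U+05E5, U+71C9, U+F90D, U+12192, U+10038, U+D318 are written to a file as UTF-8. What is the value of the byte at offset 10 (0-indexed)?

0x86

U+05E5 → 2-byte form D7 A5 at offsets 0–1.
U+71C9 → 3-byte form E7 87 89 at offsets 2–4.
U+F90D → 3-byte form EF A4 8D at offsets 5–7.
U+12192 → 4-byte form F0 92 86 92 at offsets 8–11.
Offset 10 falls in char 4's range; it's byte 3 of F0 92 86 92 = 0x86.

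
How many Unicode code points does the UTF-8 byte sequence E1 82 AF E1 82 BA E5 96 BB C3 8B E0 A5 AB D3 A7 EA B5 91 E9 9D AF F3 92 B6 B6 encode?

9

Byte at offset 0: 0xE1 = 11100001 → 3-byte char (#1). Advance 3.
Byte at offset 3: 0xE1 = 11100001 → 3-byte char (#2). Advance 3.
Byte at offset 6: 0xE5 = 11100101 → 3-byte char (#3). Advance 3.
Byte at offset 9: 0xC3 = 11000011 → 2-byte char (#4). Advance 2.
Byte at offset 11: 0xE0 = 11100000 → 3-byte char (#5). Advance 3.
Byte at offset 14: 0xD3 = 11010011 → 2-byte char (#6). Advance 2.
Byte at offset 16: 0xEA = 11101010 → 3-byte char (#7). Advance 3.
Byte at offset 19: 0xE9 = 11101001 → 3-byte char (#8). Advance 3.
Byte at offset 22: 0xF3 = 11110011 → 4-byte char (#9). Advance 4.
Reached end at offset 26 after 9 code points.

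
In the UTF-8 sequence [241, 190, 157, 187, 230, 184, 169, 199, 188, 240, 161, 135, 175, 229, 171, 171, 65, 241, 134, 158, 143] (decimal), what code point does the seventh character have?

U+4678F

Offset 0: leading byte 0xF1 = 11110001 → 4-byte char #1 = F1 BE 9D BB.
Offset 4: leading byte 0xE6 = 11100110 → 3-byte char #2 = E6 B8 A9.
Offset 7: leading byte 0xC7 = 11000111 → 2-byte char #3 = C7 BC.
Offset 9: leading byte 0xF0 = 11110000 → 4-byte char #4 = F0 A1 87 AF.
Offset 13: leading byte 0xE5 = 11100101 → 3-byte char #5 = E5 AB AB.
Offset 16: leading byte 0x41 = 01000001 → 1-byte char #6 = 41.
Offset 17: leading byte 0xF1 = 11110001 → 4-byte char #7 = F1 86 9E 8F.
Leading byte 0xF1 = 11110001 matches 11110xxx → 4-byte sequence.
Byte 1: 0xF1 = 11110001, payload 001 (3 bits).
Byte 2: 0x86 = 10000110 (10xxxxxx ✓), payload 000110.
Byte 3: 0x9E = 10011110 (10xxxxxx ✓), payload 011110.
Byte 4: 0x8F = 10001111 (10xxxxxx ✓), payload 001111.
Concatenate: 001000110011110001111 = 0x4678F (21 bits → U+4678F).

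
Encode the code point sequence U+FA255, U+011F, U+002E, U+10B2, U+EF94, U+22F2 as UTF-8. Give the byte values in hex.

U+FA255: 4-byte form → F3 BA 89 95.
U+011F: 2-byte form → C4 9F.
U+002E: 1-byte form → 2E.
U+10B2: 3-byte form → E1 82 B2.
U+EF94: 3-byte form → EE BE 94.
U+22F2: 3-byte form → E2 8B B2.
Concatenated (16 bytes): F3 BA 89 95 C4 9F 2E E1 82 B2 EE BE 94 E2 8B B2.

F3 BA 89 95 C4 9F 2E E1 82 B2 EE BE 94 E2 8B B2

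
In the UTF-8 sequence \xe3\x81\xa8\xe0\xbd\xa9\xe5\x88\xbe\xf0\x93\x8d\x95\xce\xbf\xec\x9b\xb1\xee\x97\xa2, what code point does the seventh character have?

U+E5E2

Offset 0: leading byte 0xE3 = 11100011 → 3-byte char #1 = E3 81 A8.
Offset 3: leading byte 0xE0 = 11100000 → 3-byte char #2 = E0 BD A9.
Offset 6: leading byte 0xE5 = 11100101 → 3-byte char #3 = E5 88 BE.
Offset 9: leading byte 0xF0 = 11110000 → 4-byte char #4 = F0 93 8D 95.
Offset 13: leading byte 0xCE = 11001110 → 2-byte char #5 = CE BF.
Offset 15: leading byte 0xEC = 11101100 → 3-byte char #6 = EC 9B B1.
Offset 18: leading byte 0xEE = 11101110 → 3-byte char #7 = EE 97 A2.
Leading byte 0xEE = 11101110 matches 1110xxxx → 3-byte sequence.
Byte 1: 0xEE = 11101110, payload 1110 (4 bits).
Byte 2: 0x97 = 10010111 (10xxxxxx ✓), payload 010111.
Byte 3: 0xA2 = 10100010 (10xxxxxx ✓), payload 100010.
Concatenate: 1110010111100010 = 0xE5E2 (16 bits → U+E5E2).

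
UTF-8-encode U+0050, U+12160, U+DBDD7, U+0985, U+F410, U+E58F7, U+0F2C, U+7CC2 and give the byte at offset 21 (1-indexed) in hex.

1-indexed offset 21 is 0-indexed offset 20.
U+0050 → 1-byte form 50 at offsets 0–0.
U+12160 → 4-byte form F0 92 85 A0 at offsets 1–4.
U+DBDD7 → 4-byte form F3 9B B7 97 at offsets 5–8.
U+0985 → 3-byte form E0 A6 85 at offsets 9–11.
U+F410 → 3-byte form EF 90 90 at offsets 12–14.
U+E58F7 → 4-byte form F3 A5 A3 B7 at offsets 15–18.
U+0F2C → 3-byte form E0 BC AC at offsets 19–21.
Offset 20 falls in char 7's range; it's byte 2 of E0 BC AC = 0xBC.

0xBC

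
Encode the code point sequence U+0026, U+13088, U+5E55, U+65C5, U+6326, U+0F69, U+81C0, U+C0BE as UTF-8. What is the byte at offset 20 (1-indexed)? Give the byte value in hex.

0x80

1-indexed offset 20 is 0-indexed offset 19.
U+0026 → 1-byte form 26 at offsets 0–0.
U+13088 → 4-byte form F0 93 82 88 at offsets 1–4.
U+5E55 → 3-byte form E5 B9 95 at offsets 5–7.
U+65C5 → 3-byte form E6 97 85 at offsets 8–10.
U+6326 → 3-byte form E6 8C A6 at offsets 11–13.
U+0F69 → 3-byte form E0 BD A9 at offsets 14–16.
U+81C0 → 3-byte form E8 87 80 at offsets 17–19.
Offset 19 falls in char 7's range; it's byte 3 of E8 87 80 = 0x80.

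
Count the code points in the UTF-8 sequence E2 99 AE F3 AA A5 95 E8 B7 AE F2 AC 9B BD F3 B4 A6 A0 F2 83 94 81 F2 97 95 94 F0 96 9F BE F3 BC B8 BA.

Byte at offset 0: 0xE2 = 11100010 → 3-byte char (#1). Advance 3.
Byte at offset 3: 0xF3 = 11110011 → 4-byte char (#2). Advance 4.
Byte at offset 7: 0xE8 = 11101000 → 3-byte char (#3). Advance 3.
Byte at offset 10: 0xF2 = 11110010 → 4-byte char (#4). Advance 4.
Byte at offset 14: 0xF3 = 11110011 → 4-byte char (#5). Advance 4.
Byte at offset 18: 0xF2 = 11110010 → 4-byte char (#6). Advance 4.
Byte at offset 22: 0xF2 = 11110010 → 4-byte char (#7). Advance 4.
Byte at offset 26: 0xF0 = 11110000 → 4-byte char (#8). Advance 4.
Byte at offset 30: 0xF3 = 11110011 → 4-byte char (#9). Advance 4.
Reached end at offset 34 after 9 code points.

9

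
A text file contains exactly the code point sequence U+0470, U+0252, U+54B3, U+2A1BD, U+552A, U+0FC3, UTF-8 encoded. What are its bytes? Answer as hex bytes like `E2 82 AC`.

U+0470: 2-byte form → D1 B0.
U+0252: 2-byte form → C9 92.
U+54B3: 3-byte form → E5 92 B3.
U+2A1BD: 4-byte form → F0 AA 86 BD.
U+552A: 3-byte form → E5 94 AA.
U+0FC3: 3-byte form → E0 BF 83.
Concatenated (17 bytes): D1 B0 C9 92 E5 92 B3 F0 AA 86 BD E5 94 AA E0 BF 83.

D1 B0 C9 92 E5 92 B3 F0 AA 86 BD E5 94 AA E0 BF 83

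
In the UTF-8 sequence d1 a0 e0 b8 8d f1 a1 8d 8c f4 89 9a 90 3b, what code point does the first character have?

U+0460

Offset 0: leading byte 0xD1 = 11010001 → 2-byte char #1 = D1 A0.
Leading byte 0xD1 = 11010001 matches 110xxxxx → 2-byte sequence.
Byte 1: 0xD1 = 11010001, payload 10001 (5 bits).
Byte 2: 0xA0 = 10100000 (10xxxxxx ✓), payload 100000.
Concatenate: 10001100000 = 0x460 (11 bits → U+0460).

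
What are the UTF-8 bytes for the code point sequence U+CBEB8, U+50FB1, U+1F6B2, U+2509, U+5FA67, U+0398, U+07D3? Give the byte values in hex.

F3 8B BA B8 F1 90 BE B1 F0 9F 9A B2 E2 94 89 F1 9F A9 A7 CE 98 DF 93

U+CBEB8: 4-byte form → F3 8B BA B8.
U+50FB1: 4-byte form → F1 90 BE B1.
U+1F6B2: 4-byte form → F0 9F 9A B2.
U+2509: 3-byte form → E2 94 89.
U+5FA67: 4-byte form → F1 9F A9 A7.
U+0398: 2-byte form → CE 98.
U+07D3: 2-byte form → DF 93.
Concatenated (23 bytes): F3 8B BA B8 F1 90 BE B1 F0 9F 9A B2 E2 94 89 F1 9F A9 A7 CE 98 DF 93.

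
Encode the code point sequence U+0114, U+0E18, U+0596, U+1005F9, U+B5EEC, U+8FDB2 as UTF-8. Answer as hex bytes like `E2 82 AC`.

U+0114: 2-byte form → C4 94.
U+0E18: 3-byte form → E0 B8 98.
U+0596: 2-byte form → D6 96.
U+1005F9: 4-byte form → F4 80 97 B9.
U+B5EEC: 4-byte form → F2 B5 BB AC.
U+8FDB2: 4-byte form → F2 8F B6 B2.
Concatenated (19 bytes): C4 94 E0 B8 98 D6 96 F4 80 97 B9 F2 B5 BB AC F2 8F B6 B2.

C4 94 E0 B8 98 D6 96 F4 80 97 B9 F2 B5 BB AC F2 8F B6 B2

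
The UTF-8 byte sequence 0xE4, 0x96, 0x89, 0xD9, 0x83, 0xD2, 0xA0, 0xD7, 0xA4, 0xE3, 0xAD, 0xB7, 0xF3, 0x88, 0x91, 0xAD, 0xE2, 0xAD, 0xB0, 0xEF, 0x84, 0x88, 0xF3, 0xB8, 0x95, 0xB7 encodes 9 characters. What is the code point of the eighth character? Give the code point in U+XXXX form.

U+F108

Offset 0: leading byte 0xE4 = 11100100 → 3-byte char #1 = E4 96 89.
Offset 3: leading byte 0xD9 = 11011001 → 2-byte char #2 = D9 83.
Offset 5: leading byte 0xD2 = 11010010 → 2-byte char #3 = D2 A0.
Offset 7: leading byte 0xD7 = 11010111 → 2-byte char #4 = D7 A4.
Offset 9: leading byte 0xE3 = 11100011 → 3-byte char #5 = E3 AD B7.
Offset 12: leading byte 0xF3 = 11110011 → 4-byte char #6 = F3 88 91 AD.
Offset 16: leading byte 0xE2 = 11100010 → 3-byte char #7 = E2 AD B0.
Offset 19: leading byte 0xEF = 11101111 → 3-byte char #8 = EF 84 88.
Leading byte 0xEF = 11101111 matches 1110xxxx → 3-byte sequence.
Byte 1: 0xEF = 11101111, payload 1111 (4 bits).
Byte 2: 0x84 = 10000100 (10xxxxxx ✓), payload 000100.
Byte 3: 0x88 = 10001000 (10xxxxxx ✓), payload 001000.
Concatenate: 1111000100001000 = 0xF108 (16 bits → U+F108).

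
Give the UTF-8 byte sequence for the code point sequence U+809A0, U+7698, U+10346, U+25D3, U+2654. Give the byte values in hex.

F2 80 A6 A0 E7 9A 98 F0 90 8D 86 E2 97 93 E2 99 94

U+809A0: 4-byte form → F2 80 A6 A0.
U+7698: 3-byte form → E7 9A 98.
U+10346: 4-byte form → F0 90 8D 86.
U+25D3: 3-byte form → E2 97 93.
U+2654: 3-byte form → E2 99 94.
Concatenated (17 bytes): F2 80 A6 A0 E7 9A 98 F0 90 8D 86 E2 97 93 E2 99 94.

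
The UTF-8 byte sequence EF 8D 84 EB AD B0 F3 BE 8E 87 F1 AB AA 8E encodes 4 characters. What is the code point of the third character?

U+FE387

Offset 0: leading byte 0xEF = 11101111 → 3-byte char #1 = EF 8D 84.
Offset 3: leading byte 0xEB = 11101011 → 3-byte char #2 = EB AD B0.
Offset 6: leading byte 0xF3 = 11110011 → 4-byte char #3 = F3 BE 8E 87.
Leading byte 0xF3 = 11110011 matches 11110xxx → 4-byte sequence.
Byte 1: 0xF3 = 11110011, payload 011 (3 bits).
Byte 2: 0xBE = 10111110 (10xxxxxx ✓), payload 111110.
Byte 3: 0x8E = 10001110 (10xxxxxx ✓), payload 001110.
Byte 4: 0x87 = 10000111 (10xxxxxx ✓), payload 000111.
Concatenate: 011111110001110000111 = 0xFE387 (21 bits → U+FE387).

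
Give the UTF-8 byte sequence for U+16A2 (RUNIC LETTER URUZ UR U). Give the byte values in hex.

U+16A2 = 0x16A2 = 5794 decimal. In range U+0800–U+FFFF → 3-byte form: 1110xxxx 10xxxxxx 10xxxxxx.
Binary (16 bits): 0001011010100010.
Split 4+6+6: 0001 | 011010 | 100010.
Byte 1: 11100001 = 0xE1.
Byte 2: 10011010 = 0x9A.
Byte 3: 10100010 = 0xA2.

E1 9A A2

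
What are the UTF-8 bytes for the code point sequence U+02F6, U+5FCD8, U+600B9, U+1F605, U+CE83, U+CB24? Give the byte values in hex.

U+02F6: 2-byte form → CB B6.
U+5FCD8: 4-byte form → F1 9F B3 98.
U+600B9: 4-byte form → F1 A0 82 B9.
U+1F605: 4-byte form → F0 9F 98 85.
U+CE83: 3-byte form → EC BA 83.
U+CB24: 3-byte form → EC AC A4.
Concatenated (20 bytes): CB B6 F1 9F B3 98 F1 A0 82 B9 F0 9F 98 85 EC BA 83 EC AC A4.

CB B6 F1 9F B3 98 F1 A0 82 B9 F0 9F 98 85 EC BA 83 EC AC A4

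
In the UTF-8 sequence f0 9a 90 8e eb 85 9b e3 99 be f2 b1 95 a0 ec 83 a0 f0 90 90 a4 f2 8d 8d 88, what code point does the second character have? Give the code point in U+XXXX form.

Offset 0: leading byte 0xF0 = 11110000 → 4-byte char #1 = F0 9A 90 8E.
Offset 4: leading byte 0xEB = 11101011 → 3-byte char #2 = EB 85 9B.
Leading byte 0xEB = 11101011 matches 1110xxxx → 3-byte sequence.
Byte 1: 0xEB = 11101011, payload 1011 (4 bits).
Byte 2: 0x85 = 10000101 (10xxxxxx ✓), payload 000101.
Byte 3: 0x9B = 10011011 (10xxxxxx ✓), payload 011011.
Concatenate: 1011000101011011 = 0xB15B (16 bits → U+B15B).

U+B15B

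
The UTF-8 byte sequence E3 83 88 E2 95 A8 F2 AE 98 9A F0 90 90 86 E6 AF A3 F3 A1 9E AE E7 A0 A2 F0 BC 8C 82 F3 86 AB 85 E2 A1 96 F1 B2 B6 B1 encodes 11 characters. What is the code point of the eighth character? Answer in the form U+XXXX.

U+3C302

Offset 0: leading byte 0xE3 = 11100011 → 3-byte char #1 = E3 83 88.
Offset 3: leading byte 0xE2 = 11100010 → 3-byte char #2 = E2 95 A8.
Offset 6: leading byte 0xF2 = 11110010 → 4-byte char #3 = F2 AE 98 9A.
Offset 10: leading byte 0xF0 = 11110000 → 4-byte char #4 = F0 90 90 86.
Offset 14: leading byte 0xE6 = 11100110 → 3-byte char #5 = E6 AF A3.
Offset 17: leading byte 0xF3 = 11110011 → 4-byte char #6 = F3 A1 9E AE.
Offset 21: leading byte 0xE7 = 11100111 → 3-byte char #7 = E7 A0 A2.
Offset 24: leading byte 0xF0 = 11110000 → 4-byte char #8 = F0 BC 8C 82.
Leading byte 0xF0 = 11110000 matches 11110xxx → 4-byte sequence.
Byte 1: 0xF0 = 11110000, payload 000 (3 bits).
Byte 2: 0xBC = 10111100 (10xxxxxx ✓), payload 111100.
Byte 3: 0x8C = 10001100 (10xxxxxx ✓), payload 001100.
Byte 4: 0x82 = 10000010 (10xxxxxx ✓), payload 000010.
Concatenate: 000111100001100000010 = 0x3C302 (21 bits → U+3C302).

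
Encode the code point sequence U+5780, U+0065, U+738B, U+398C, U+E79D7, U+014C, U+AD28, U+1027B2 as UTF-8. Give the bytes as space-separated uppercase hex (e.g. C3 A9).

U+5780: 3-byte form → E5 9E 80.
U+0065: 1-byte form → 65.
U+738B: 3-byte form → E7 8E 8B.
U+398C: 3-byte form → E3 A6 8C.
U+E79D7: 4-byte form → F3 A7 A7 97.
U+014C: 2-byte form → C5 8C.
U+AD28: 3-byte form → EA B4 A8.
U+1027B2: 4-byte form → F4 82 9E B2.
Concatenated (23 bytes): E5 9E 80 65 E7 8E 8B E3 A6 8C F3 A7 A7 97 C5 8C EA B4 A8 F4 82 9E B2.

E5 9E 80 65 E7 8E 8B E3 A6 8C F3 A7 A7 97 C5 8C EA B4 A8 F4 82 9E B2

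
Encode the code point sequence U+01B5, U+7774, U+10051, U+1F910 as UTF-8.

C6 B5 E7 9D B4 F0 90 81 91 F0 9F A4 90

U+01B5: 2-byte form → C6 B5.
U+7774: 3-byte form → E7 9D B4.
U+10051: 4-byte form → F0 90 81 91.
U+1F910: 4-byte form → F0 9F A4 90.
Concatenated (13 bytes): C6 B5 E7 9D B4 F0 90 81 91 F0 9F A4 90.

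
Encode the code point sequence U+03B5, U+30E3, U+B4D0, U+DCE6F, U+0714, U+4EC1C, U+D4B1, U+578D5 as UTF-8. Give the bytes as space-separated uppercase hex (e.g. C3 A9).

U+03B5: 2-byte form → CE B5.
U+30E3: 3-byte form → E3 83 A3.
U+B4D0: 3-byte form → EB 93 90.
U+DCE6F: 4-byte form → F3 9C B9 AF.
U+0714: 2-byte form → DC 94.
U+4EC1C: 4-byte form → F1 8E B0 9C.
U+D4B1: 3-byte form → ED 92 B1.
U+578D5: 4-byte form → F1 97 A3 95.
Concatenated (25 bytes): CE B5 E3 83 A3 EB 93 90 F3 9C B9 AF DC 94 F1 8E B0 9C ED 92 B1 F1 97 A3 95.

CE B5 E3 83 A3 EB 93 90 F3 9C B9 AF DC 94 F1 8E B0 9C ED 92 B1 F1 97 A3 95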